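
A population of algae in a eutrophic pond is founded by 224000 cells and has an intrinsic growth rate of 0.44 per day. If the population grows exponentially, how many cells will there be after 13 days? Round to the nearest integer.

68298703 cells

N(t) = N₀·e^(rt) = 224000 × e^(0.44×13) = 224000 × e^5.72.
e^5.72 ≈ 304.9, so N ≈ 224000 × 304.9 = 6.82987×10^7.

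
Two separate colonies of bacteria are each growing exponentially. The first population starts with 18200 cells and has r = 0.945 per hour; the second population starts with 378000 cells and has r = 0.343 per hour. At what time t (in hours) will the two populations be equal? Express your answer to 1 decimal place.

5.0 hours

Set 18200·e^(0.945t) = 378000·e^(0.343t).
e^((0.945 − 0.343)t) = 378000/18200 → e^(0.602·t) = 20.769.
0.602·t = ln(20.769) = 3.0335, so t = 3.0335/0.602 = 5.039.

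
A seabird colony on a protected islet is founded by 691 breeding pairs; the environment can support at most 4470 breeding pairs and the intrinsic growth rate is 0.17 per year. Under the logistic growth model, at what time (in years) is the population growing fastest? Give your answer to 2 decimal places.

9.99 years

Logistic growth is fastest at N = K/2 = 2235.
A = (K − N₀)/N₀ = 5.4689. Set K/(1 + A·e^(−rt)) = K/2 → A·e^(−rt) = 1.
e^(−0.17t) = 1/5.4689 = 0.182853, so t = ln(5.4689)/0.17 = 1.6991/0.17 = 9.9946.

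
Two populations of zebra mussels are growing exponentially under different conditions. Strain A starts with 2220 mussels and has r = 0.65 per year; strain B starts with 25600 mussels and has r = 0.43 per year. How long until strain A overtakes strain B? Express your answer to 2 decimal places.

11.11 years

Set 2220·e^(0.65t) = 25600·e^(0.43t).
e^((0.65 − 0.43)t) = 25600/2220 → e^(0.22·t) = 11.532.
0.22·t = ln(11.532) = 2.4451, so t = 2.4451/0.22 = 11.114.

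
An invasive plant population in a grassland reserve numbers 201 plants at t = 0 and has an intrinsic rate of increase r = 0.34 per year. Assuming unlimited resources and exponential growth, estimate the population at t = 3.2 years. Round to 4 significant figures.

N(t) = N₀·e^(rt) = 201 × e^(0.34×3.2) = 201 × e^1.088.
e^1.088 ≈ 2.9683, so N ≈ 201 × 2.9683 = 596.635.

596.6 plants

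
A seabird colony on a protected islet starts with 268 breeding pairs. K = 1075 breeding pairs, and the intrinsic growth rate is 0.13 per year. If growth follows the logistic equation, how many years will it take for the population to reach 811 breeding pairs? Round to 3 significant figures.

A = (K − N₀)/N₀ = (1075 − 268)/268 = 3.0112.
Solve 1075/(1 + 3.0112·e^(−0.13t)) = 811: 1 + 3.0112·e^(−0.13t) = 1.3255, so e^(−0.13t) = 0.108105.
−0.13·t = ln(0.108105) = -2.2247, so t = 2.2247/0.13 = 17.113.

17.1 years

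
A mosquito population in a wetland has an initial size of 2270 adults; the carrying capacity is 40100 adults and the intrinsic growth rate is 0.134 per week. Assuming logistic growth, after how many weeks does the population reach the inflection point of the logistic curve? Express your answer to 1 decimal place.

21.0 weeks

Logistic growth is fastest at N = K/2 = 20050.
A = (K − N₀)/N₀ = 16.665. Set K/(1 + A·e^(−rt)) = K/2 → A·e^(−rt) = 1.
e^(−0.134t) = 1/16.665 = 0.0600053, so t = ln(16.665)/0.134 = 2.8133/0.134 = 20.995.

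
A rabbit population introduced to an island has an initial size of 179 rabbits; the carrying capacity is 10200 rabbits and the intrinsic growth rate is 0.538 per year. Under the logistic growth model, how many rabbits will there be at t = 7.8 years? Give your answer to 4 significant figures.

5536 rabbits

A = (K − N₀)/N₀ = (10200 − 179)/179 = 55.983.
N(t) = K/(1 + A·e^(−rt)) = 10200/(1 + 55.983×e^(−0.538×7.8)).
e^(−4.196) = 0.01505; denominator = 1 + 55.983×0.01505 = 1.8425.
N = 10200/1.8425 = 5535.87.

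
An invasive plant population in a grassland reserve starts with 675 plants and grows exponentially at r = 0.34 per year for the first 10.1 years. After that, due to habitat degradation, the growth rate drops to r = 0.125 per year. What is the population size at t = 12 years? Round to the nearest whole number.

Phase 1: N(10.1) = 675·e^(0.34×10.1) = 675·e^3.434 = 20925.3.
Phase 2 runs for 12 − 10.1 = 1.9 years at r = 0.125.
N(12) = 20925.3·e^(0.125×1.9) = 20925.3·e^0.2375 = 26534.8.

26535 plants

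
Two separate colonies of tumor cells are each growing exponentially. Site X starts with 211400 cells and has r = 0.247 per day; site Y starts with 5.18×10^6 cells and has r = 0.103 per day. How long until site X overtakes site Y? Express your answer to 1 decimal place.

Set 211400·e^(0.247t) = 5.18×10^6·e^(0.103t).
e^((0.247 − 0.103)t) = 5.18×10^6/211400 → e^(0.144·t) = 24.503.
0.144·t = ln(24.503) = 3.1988, so t = 3.1988/0.144 = 22.214.

22.2 days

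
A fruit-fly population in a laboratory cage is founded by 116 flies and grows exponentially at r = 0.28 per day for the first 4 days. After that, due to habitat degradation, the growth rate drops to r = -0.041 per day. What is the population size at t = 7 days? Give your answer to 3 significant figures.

Phase 1: N(4) = 116·e^(0.28×4) = 116·e^1.12 = 355.523.
Phase 2 runs for 7 − 4 = 3 days at r = -0.041.
N(7) = 355.523·e^(-0.041×3) = 355.523·e^-0.123 = 314.376.

314 flies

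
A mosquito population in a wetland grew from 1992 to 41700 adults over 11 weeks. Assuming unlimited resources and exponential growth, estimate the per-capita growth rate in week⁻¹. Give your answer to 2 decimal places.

From N(t) = N₀·e^(rt): e^(r·11) = 41700/1992 = 20.934.
r·11 = ln(20.934) = 3.0414, so r = 3.0414/11 = 0.27649.

0.28 per week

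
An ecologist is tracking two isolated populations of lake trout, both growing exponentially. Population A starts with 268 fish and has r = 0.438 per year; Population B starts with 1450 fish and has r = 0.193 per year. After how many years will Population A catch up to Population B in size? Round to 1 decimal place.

6.9 years

Set 268·e^(0.438t) = 1450·e^(0.193t).
e^((0.438 − 0.193)t) = 1450/268 → e^(0.245·t) = 5.4104.
0.245·t = ln(5.4104) = 1.6883, so t = 1.6883/0.245 = 6.8912.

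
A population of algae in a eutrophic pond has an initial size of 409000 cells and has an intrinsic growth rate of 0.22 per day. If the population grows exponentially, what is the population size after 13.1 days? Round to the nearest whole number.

N(t) = N₀·e^(rt) = 409000 × e^(0.22×13.1) = 409000 × e^2.882.
e^2.882 ≈ 17.85, so N ≈ 409000 × 17.85 = 7.300624×10^6.

7300624 cells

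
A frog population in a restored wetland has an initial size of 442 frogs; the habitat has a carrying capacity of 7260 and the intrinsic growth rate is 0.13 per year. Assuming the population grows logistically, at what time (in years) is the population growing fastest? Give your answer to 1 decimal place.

Logistic growth is fastest at N = K/2 = 3630.
A = (K − N₀)/N₀ = 15.425. Set K/(1 + A·e^(−rt)) = K/2 → A·e^(−rt) = 1.
e^(−0.13t) = 1/15.425 = 0.0648284, so t = ln(15.425)/0.13 = 2.736/0.13 = 21.046.

21.0 years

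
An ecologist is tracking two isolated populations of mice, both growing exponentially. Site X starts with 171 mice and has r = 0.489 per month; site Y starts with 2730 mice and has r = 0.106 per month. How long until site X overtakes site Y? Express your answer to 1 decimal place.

7.2 months

Set 171·e^(0.489t) = 2730·e^(0.106t).
e^((0.489 − 0.106)t) = 2730/171 → e^(0.383·t) = 15.965.
0.383·t = ln(15.965) = 2.7704, so t = 2.7704/0.383 = 7.2334.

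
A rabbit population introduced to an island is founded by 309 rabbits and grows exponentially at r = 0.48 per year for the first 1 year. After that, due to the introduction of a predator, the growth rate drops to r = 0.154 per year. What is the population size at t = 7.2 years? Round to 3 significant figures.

1300 rabbits

Phase 1: N(1) = 309·e^(0.48×1) = 309·e^0.48 = 499.367.
Phase 2 runs for 7.2 − 1 = 6.2 years at r = 0.154.
N(7.2) = 499.367·e^(0.154×6.2) = 499.367·e^0.9548 = 1297.43.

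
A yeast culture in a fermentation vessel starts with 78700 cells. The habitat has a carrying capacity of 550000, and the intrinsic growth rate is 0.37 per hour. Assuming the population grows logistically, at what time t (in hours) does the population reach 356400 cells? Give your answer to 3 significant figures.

6.49 hours

A = (K − N₀)/N₀ = (550000 − 78700)/78700 = 5.9886.
Solve 550000/(1 + 5.9886·e^(−0.37t)) = 356400: 1 + 5.9886·e^(−0.37t) = 1.5432, so e^(−0.37t) = 0.0907079.
−0.37·t = ln(0.0907079) = -2.4001, so t = 2.4001/0.37 = 6.4868.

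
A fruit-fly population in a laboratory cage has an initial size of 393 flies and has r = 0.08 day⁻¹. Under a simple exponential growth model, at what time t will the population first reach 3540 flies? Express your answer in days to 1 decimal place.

Set N₀·e^(rt) = 3540: e^(0.08·t) = 3540/393 = 9.0076.
0.08·t = ln(9.0076) = 2.1981, so t = 2.1981/0.08 = 27.476.

27.5 days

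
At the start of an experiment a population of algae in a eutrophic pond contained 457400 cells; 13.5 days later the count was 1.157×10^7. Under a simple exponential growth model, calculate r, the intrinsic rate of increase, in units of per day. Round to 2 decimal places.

From N(t) = N₀·e^(rt): e^(r·13.5) = 1.157×10^7/457400 = 25.295.
r·13.5 = ln(25.295) = 3.2306, so r = 3.2306/13.5 = 0.2393.

0.24 per day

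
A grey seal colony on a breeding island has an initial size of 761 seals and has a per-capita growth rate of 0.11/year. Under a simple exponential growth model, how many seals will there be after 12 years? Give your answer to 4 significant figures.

N(t) = N₀·e^(rt) = 761 × e^(0.11×12) = 761 × e^1.32.
e^1.32 ≈ 3.7434, so N ≈ 761 × 3.7434 = 2848.74.

2849 seals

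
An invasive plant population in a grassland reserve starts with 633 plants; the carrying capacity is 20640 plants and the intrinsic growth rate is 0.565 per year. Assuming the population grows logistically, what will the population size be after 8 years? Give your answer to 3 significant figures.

A = (K − N₀)/N₀ = (20640 − 633)/633 = 31.607.
N(t) = K/(1 + A·e^(−rt)) = 20640/(1 + 31.607×e^(−0.565×8)).
e^(−4.52) = 0.010889; denominator = 1 + 31.607×0.010889 = 1.3442.
N = 20640/1.3442 = 15355.3.

15400 plants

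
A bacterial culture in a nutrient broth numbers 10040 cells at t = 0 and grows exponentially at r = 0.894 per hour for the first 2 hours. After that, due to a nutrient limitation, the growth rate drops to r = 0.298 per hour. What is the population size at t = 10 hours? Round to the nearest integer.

Phase 1: N(2) = 10040·e^(0.894×2) = 10040·e^1.788 = 60014.
Phase 2 runs for 10 − 2 = 8 hours at r = 0.298.
N(10) = 60014·e^(0.298×8) = 60014·e^2.384 = 651044.

651044 cells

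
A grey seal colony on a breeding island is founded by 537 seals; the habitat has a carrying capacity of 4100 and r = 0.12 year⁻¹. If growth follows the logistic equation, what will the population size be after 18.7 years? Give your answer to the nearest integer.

A = (K − N₀)/N₀ = (4100 − 537)/537 = 6.635.
N(t) = K/(1 + A·e^(−rt)) = 4100/(1 + 6.635×e^(−0.12×18.7)).
e^(−2.244) = 0.10603; denominator = 1 + 6.635×0.10603 = 1.7035.
N = 4100/1.7035 = 2406.76.

2407 seals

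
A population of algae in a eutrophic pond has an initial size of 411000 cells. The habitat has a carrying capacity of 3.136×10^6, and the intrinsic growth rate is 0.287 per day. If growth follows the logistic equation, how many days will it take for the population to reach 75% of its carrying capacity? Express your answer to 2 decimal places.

A = (K − N₀)/N₀ = (3.136×10^6 − 411000)/411000 = 6.6302.
Solve 3.136×10^6/(1 + 6.6302·e^(−0.287t)) = 2.352×10^6: 1 + 6.6302·e^(−0.287t) = 1.3333, so e^(−0.287t) = 0.0502752.
−0.287·t = ln(0.0502752) = -2.9902, so t = 2.9902/0.287 = 10.419.

10.42 days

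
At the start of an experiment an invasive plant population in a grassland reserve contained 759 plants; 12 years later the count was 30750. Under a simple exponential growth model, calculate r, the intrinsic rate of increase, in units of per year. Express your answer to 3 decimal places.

From N(t) = N₀·e^(rt): e^(r·12) = 30750/759 = 40.514.
r·12 = ln(40.514) = 3.7016, so r = 3.7016/12 = 0.30847.

0.308 per year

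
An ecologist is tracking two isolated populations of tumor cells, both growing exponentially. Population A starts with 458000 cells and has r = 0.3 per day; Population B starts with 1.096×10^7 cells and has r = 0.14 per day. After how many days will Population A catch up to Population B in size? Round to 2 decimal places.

19.84 days

Set 458000·e^(0.3t) = 1.096×10^7·e^(0.14t).
e^((0.3 − 0.14)t) = 1.096×10^7/458000 → e^(0.16·t) = 23.93.
0.16·t = ln(23.93) = 3.1751, so t = 3.1751/0.16 = 19.845.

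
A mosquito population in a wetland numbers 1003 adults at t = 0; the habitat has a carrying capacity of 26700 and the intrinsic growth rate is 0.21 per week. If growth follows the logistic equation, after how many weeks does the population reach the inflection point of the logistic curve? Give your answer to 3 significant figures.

15.4 weeks

Logistic growth is fastest at N = K/2 = 13350.
A = (K − N₀)/N₀ = 25.62. Set K/(1 + A·e^(−rt)) = K/2 → A·e^(−rt) = 1.
e^(−0.21t) = 1/25.62 = 0.0390318, so t = ln(25.62)/0.21 = 3.2434/0.21 = 15.445.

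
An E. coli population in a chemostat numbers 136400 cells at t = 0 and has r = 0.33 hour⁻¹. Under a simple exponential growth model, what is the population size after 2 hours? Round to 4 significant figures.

N(t) = N₀·e^(rt) = 136400 × e^(0.33×2) = 136400 × e^0.66.
e^0.66 ≈ 1.9348, so N ≈ 136400 × 1.9348 = 263906.

263900 cells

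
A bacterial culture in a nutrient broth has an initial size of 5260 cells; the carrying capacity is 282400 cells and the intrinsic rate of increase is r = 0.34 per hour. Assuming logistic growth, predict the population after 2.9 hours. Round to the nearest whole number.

13671 cells

A = (K − N₀)/N₀ = (282400 − 5260)/5260 = 52.688.
N(t) = K/(1 + A·e^(−rt)) = 282400/(1 + 52.688×e^(−0.34×2.9)).
e^(−0.986) = 0.37307; denominator = 1 + 52.688×0.37307 = 20.656.
N = 282400/20.656 = 13671.5.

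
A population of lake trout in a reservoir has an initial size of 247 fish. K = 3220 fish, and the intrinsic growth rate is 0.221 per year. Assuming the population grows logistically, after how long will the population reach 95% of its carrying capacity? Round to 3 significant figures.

24.6 years

A = (K − N₀)/N₀ = (3220 − 247)/247 = 12.036.
Solve 3220/(1 + 12.036·e^(−0.221t)) = 3059: 1 + 12.036·e^(−0.221t) = 1.0526, so e^(−0.221t) = 0.00437269.
−0.221·t = ln(0.00437269) = -5.4324, so t = 5.4324/0.221 = 24.581.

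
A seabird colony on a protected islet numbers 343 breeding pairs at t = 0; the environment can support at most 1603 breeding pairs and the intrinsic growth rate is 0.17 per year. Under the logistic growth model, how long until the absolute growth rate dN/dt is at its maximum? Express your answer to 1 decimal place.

7.7 years

Logistic growth is fastest at N = K/2 = 801.5.
A = (K − N₀)/N₀ = 3.6735. Set K/(1 + A·e^(−rt)) = K/2 → A·e^(−rt) = 1.
e^(−0.17t) = 1/3.6735 = 0.272222, so t = ln(3.6735)/0.17 = 1.3011/0.17 = 7.6537.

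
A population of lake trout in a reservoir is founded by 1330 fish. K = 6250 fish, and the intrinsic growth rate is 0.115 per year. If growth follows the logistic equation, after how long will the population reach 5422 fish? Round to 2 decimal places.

A = (K − N₀)/N₀ = (6250 − 1330)/1330 = 3.6992.
Solve 6250/(1 + 3.6992·e^(−0.115t)) = 5422: 1 + 3.6992·e^(−0.115t) = 1.1527, so e^(−0.115t) = 0.0412817.
−0.115·t = ln(0.0412817) = -3.1873, so t = 3.1873/0.115 = 27.716.

27.72 years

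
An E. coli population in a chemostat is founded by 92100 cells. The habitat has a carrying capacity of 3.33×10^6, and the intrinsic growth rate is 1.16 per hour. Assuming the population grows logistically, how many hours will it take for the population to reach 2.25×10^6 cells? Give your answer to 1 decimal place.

3.7 hours

A = (K − N₀)/N₀ = (3.33×10^6 − 92100)/92100 = 35.156.
Solve 3.33×10^6/(1 + 35.156·e^(−1.16t)) = 2.25×10^6: 1 + 35.156·e^(−1.16t) = 1.48, so e^(−1.16t) = 0.0136533.
−1.16·t = ln(0.0136533) = -4.2938, so t = 4.2938/1.16 = 3.7015.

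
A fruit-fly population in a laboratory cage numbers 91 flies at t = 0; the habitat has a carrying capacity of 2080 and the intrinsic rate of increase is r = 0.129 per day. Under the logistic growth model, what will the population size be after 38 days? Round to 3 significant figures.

A = (K − N₀)/N₀ = (2080 − 91)/91 = 21.857.
N(t) = K/(1 + A·e^(−rt)) = 2080/(1 + 21.857×e^(−0.129×38)).
e^(−4.902) = 0.0074317; denominator = 1 + 21.857×0.0074317 = 1.1624.
N = 2080/1.1624 = 1789.35.

1790 flies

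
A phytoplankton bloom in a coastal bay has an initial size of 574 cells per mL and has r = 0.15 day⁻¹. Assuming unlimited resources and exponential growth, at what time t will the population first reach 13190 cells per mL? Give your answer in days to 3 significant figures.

Set N₀·e^(rt) = 13190: e^(0.15·t) = 13190/574 = 22.979.
0.15·t = ln(22.979) = 3.1346, so t = 3.1346/0.15 = 20.897.

20.9 days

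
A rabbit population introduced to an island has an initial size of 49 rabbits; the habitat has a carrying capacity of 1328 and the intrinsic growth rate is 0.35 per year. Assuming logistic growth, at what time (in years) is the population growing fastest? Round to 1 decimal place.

Logistic growth is fastest at N = K/2 = 664.
A = (K − N₀)/N₀ = 26.102. Set K/(1 + A·e^(−rt)) = K/2 → A·e^(−rt) = 1.
e^(−0.35t) = 1/26.102 = 0.0383112, so t = ln(26.102)/0.35 = 3.262/0.35 = 9.32.

9.3 years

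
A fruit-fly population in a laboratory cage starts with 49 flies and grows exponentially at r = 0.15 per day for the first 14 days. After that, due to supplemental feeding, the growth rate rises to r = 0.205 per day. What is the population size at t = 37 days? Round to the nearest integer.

44659 flies

Phase 1: N(14) = 49·e^(0.15×14) = 49·e^2.1 = 400.142.
Phase 2 runs for 37 − 14 = 23 days at r = 0.205.
N(37) = 400.142·e^(0.205×23) = 400.142·e^4.715 = 44659.4.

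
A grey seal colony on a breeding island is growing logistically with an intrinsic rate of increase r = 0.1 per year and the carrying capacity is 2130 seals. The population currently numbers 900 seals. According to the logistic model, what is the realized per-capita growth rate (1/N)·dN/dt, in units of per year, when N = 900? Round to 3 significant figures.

(1/N)·dN/dt = r(1 − N/K) = 0.1 × (1 − 900/2130).
= 0.1 × 0.57746 = 0.057746.

0.0577 per year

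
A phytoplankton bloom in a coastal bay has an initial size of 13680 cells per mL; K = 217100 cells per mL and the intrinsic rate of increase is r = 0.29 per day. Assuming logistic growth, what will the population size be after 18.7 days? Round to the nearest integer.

A = (K − N₀)/N₀ = (217100 − 13680)/13680 = 14.87.
N(t) = K/(1 + A·e^(−rt)) = 217100/(1 + 14.87×e^(−0.29×18.7)).
e^(−5.423) = 0.0044139; denominator = 1 + 14.87×0.0044139 = 1.0656.
N = 217100/1.0656 = 203728.

203728 cells per mL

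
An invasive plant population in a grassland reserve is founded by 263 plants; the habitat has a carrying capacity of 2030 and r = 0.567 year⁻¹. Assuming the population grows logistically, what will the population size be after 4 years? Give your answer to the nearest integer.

1197 plants

A = (K − N₀)/N₀ = (2030 − 263)/263 = 6.7186.
N(t) = K/(1 + A·e^(−rt)) = 2030/(1 + 6.7186×e^(−0.567×4)).
e^(−2.268) = 0.10352; denominator = 1 + 6.7186×0.10352 = 1.6955.
N = 2030/1.6955 = 1197.28.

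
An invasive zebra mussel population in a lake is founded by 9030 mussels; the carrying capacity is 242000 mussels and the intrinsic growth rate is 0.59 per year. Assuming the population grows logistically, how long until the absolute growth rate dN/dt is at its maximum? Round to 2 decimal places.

Logistic growth is fastest at N = K/2 = 121000.
A = (K − N₀)/N₀ = 25.8. Set K/(1 + A·e^(−rt)) = K/2 → A·e^(−rt) = 1.
e^(−0.59t) = 1/25.8 = 0.0387604, so t = ln(25.8)/0.59 = 3.2504/0.59 = 5.5091.

5.51 years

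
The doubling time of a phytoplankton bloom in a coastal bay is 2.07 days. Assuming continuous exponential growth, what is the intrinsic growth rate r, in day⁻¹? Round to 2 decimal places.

r = ln(2)/t_d = 0.6931/2.07 = 0.33485.

0.33 per day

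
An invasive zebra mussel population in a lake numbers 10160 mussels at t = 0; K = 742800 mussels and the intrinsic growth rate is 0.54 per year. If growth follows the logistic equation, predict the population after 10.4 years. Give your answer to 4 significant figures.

A = (K − N₀)/N₀ = (742800 − 10160)/10160 = 72.11.
N(t) = K/(1 + A·e^(−rt)) = 742800/(1 + 72.11×e^(−0.54×10.4)).
e^(−5.616) = 0.0036392; denominator = 1 + 72.11×0.0036392 = 1.2624.
N = 742800/1.2624 = 588393.

588400 mussels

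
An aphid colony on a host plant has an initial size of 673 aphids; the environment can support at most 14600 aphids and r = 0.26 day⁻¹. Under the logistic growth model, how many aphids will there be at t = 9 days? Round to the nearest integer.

4877 aphids

A = (K − N₀)/N₀ = (14600 − 673)/673 = 20.694.
N(t) = K/(1 + A·e^(−rt)) = 14600/(1 + 20.694×e^(−0.26×9)).
e^(−2.34) = 0.096328; denominator = 1 + 20.694×0.096328 = 2.9934.
N = 14600/2.9934 = 4877.4.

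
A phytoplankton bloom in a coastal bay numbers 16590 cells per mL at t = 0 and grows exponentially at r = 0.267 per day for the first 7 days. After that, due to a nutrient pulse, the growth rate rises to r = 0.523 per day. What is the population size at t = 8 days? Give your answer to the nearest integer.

Phase 1: N(7) = 16590·e^(0.267×7) = 16590·e^1.869 = 107533.
Phase 2 runs for 8 − 7 = 1 days at r = 0.523.
N(8) = 107533·e^(0.523×1) = 107533·e^0.523 = 181417.

181417 cells per mL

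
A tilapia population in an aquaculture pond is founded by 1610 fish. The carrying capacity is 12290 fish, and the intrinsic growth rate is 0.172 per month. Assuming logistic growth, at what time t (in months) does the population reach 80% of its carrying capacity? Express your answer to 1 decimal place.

19.1 months

A = (K − N₀)/N₀ = (12290 − 1610)/1610 = 6.6335.
Solve 12290/(1 + 6.6335·e^(−0.172t)) = 9832: 1 + 6.6335·e^(−0.172t) = 1.25, so e^(−0.172t) = 0.0376873.
−0.172·t = ln(0.0376873) = -3.2784, so t = 3.2784/0.172 = 19.061.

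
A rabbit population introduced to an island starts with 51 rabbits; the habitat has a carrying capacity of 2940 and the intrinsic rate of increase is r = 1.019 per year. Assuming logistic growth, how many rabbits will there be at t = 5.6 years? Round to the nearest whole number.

A = (K − N₀)/N₀ = (2940 − 51)/51 = 56.647.
N(t) = K/(1 + A·e^(−rt)) = 2940/(1 + 56.647×e^(−1.019×5.6)).
e^(−5.706) = 0.0033246; denominator = 1 + 56.647×0.0033246 = 1.1883.
N = 2940/1.1883 = 2474.06.

2474 rabbits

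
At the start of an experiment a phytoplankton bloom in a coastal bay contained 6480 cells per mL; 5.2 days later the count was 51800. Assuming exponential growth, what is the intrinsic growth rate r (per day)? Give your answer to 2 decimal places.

0.40 per day

From N(t) = N₀·e^(rt): e^(r·5.2) = 51800/6480 = 7.9938.
r·5.2 = ln(7.9938) = 2.0787, so r = 2.0787/5.2 = 0.39974.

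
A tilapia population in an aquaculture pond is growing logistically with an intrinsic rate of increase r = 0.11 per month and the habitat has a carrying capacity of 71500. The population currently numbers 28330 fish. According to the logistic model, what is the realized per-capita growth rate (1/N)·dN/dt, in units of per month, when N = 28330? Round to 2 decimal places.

(1/N)·dN/dt = r(1 − N/K) = 0.11 × (1 − 28330/71500).
= 0.11 × 0.60378 = 0.066415.

0.07 per month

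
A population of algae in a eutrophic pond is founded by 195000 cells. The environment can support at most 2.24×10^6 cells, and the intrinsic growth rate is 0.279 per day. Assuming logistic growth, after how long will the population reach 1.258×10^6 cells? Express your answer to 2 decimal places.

9.31 days

A = (K − N₀)/N₀ = (2.24×10^6 − 195000)/195000 = 10.487.
Solve 2.24×10^6/(1 + 10.487·e^(−0.279t)) = 1.258×10^6: 1 + 10.487·e^(−0.279t) = 1.7806, so e^(−0.279t) = 0.0744341.
−0.279·t = ln(0.0744341) = -2.5978, so t = 2.5978/0.279 = 9.3113.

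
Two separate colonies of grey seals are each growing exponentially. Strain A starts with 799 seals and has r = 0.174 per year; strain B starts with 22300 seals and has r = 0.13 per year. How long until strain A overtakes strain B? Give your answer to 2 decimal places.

Set 799·e^(0.174t) = 22300·e^(0.13t).
e^((0.174 − 0.13)t) = 22300/799 → e^(0.044·t) = 27.91.
0.044·t = ln(27.91) = 3.329, so t = 3.329/0.044 = 75.659.

75.66 years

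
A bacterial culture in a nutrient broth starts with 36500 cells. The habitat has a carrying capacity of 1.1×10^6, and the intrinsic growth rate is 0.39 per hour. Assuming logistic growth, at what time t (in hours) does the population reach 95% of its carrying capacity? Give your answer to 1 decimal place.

A = (K − N₀)/N₀ = (1.1×10^6 − 36500)/36500 = 29.137.
Solve 1.1×10^6/(1 + 29.137·e^(−0.39t)) = 1.045×10^6: 1 + 29.137·e^(−0.39t) = 1.0526, so e^(−0.39t) = 0.00180635.
−0.39·t = ln(0.00180635) = -6.3164, so t = 6.3164/0.39 = 16.196.

16.2 hours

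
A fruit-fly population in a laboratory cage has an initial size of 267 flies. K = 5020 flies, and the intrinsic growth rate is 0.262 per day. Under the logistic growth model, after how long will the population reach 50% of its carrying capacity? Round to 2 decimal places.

A = (K − N₀)/N₀ = (5020 − 267)/267 = 17.801.
Solve 5020/(1 + 17.801·e^(−0.262t)) = 2510: 1 + 17.801·e^(−0.262t) = 2, so e^(−0.262t) = 0.056175.
−0.262·t = ln(0.056175) = -2.8793, so t = 2.8793/0.262 = 10.99.

10.99 days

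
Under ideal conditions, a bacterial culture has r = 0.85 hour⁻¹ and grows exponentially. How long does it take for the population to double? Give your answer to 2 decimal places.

0.82 hours

Doubling time t_d = ln(2)/r = 0.6931/0.85 = 0.81547.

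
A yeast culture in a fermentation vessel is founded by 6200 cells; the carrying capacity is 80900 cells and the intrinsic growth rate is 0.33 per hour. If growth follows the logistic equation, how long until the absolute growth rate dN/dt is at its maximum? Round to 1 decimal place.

7.5 hours

Logistic growth is fastest at N = K/2 = 40450.
A = (K − N₀)/N₀ = 12.048. Set K/(1 + A·e^(−rt)) = K/2 → A·e^(−rt) = 1.
e^(−0.33t) = 1/12.048 = 0.0829987, so t = ln(12.048)/0.33 = 2.4889/0.33 = 7.5422.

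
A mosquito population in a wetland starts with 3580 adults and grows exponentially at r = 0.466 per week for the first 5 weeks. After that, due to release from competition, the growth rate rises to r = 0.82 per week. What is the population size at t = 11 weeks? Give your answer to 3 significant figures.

Phase 1: N(5) = 3580·e^(0.466×5) = 3580·e^2.33 = 36795.
Phase 2 runs for 11 − 5 = 6 weeks at r = 0.82.
N(11) = 36795·e^(0.82×6) = 36795·e^4.92 = 5.041015×10^6.

5040000 adults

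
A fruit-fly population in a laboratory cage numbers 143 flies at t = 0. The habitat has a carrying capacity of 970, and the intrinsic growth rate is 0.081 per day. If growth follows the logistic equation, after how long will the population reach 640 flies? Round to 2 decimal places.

A = (K − N₀)/N₀ = (970 − 143)/143 = 5.7832.
Solve 970/(1 + 5.7832·e^(−0.081t)) = 640: 1 + 5.7832·e^(−0.081t) = 1.5156, so e^(−0.081t) = 0.0891589.
−0.081·t = ln(0.0891589) = -2.4173, so t = 2.4173/0.081 = 29.844.

29.84 days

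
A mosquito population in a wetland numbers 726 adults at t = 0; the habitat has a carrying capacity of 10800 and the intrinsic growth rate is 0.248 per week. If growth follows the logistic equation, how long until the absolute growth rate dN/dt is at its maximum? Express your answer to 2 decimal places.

Logistic growth is fastest at N = K/2 = 5400.
A = (K − N₀)/N₀ = 13.876. Set K/(1 + A·e^(−rt)) = K/2 → A·e^(−rt) = 1.
e^(−0.248t) = 1/13.876 = 0.0720667, so t = ln(13.876)/0.248 = 2.6302/0.248 = 10.605.

10.61 weeks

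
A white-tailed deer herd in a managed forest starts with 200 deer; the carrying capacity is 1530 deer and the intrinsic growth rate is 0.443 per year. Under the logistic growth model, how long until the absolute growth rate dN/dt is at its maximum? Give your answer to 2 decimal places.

4.28 years

Logistic growth is fastest at N = K/2 = 765.
A = (K − N₀)/N₀ = 6.65. Set K/(1 + A·e^(−rt)) = K/2 → A·e^(−rt) = 1.
e^(−0.443t) = 1/6.65 = 0.150376, so t = ln(6.65)/0.443 = 1.8946/0.443 = 4.2768.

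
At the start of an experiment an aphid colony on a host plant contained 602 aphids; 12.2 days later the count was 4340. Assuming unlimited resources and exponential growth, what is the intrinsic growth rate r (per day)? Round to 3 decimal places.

0.162 per day

From N(t) = N₀·e^(rt): e^(r·12.2) = 4340/602 = 7.2093.
r·12.2 = ln(7.2093) = 1.9754, so r = 1.9754/12.2 = 0.16192.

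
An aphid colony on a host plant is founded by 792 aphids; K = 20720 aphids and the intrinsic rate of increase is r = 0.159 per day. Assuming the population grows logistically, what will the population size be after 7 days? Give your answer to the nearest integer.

A = (K − N₀)/N₀ = (20720 − 792)/792 = 25.162.
N(t) = K/(1 + A·e^(−rt)) = 20720/(1 + 25.162×e^(−0.159×7)).
e^(−1.113) = 0.32857; denominator = 1 + 25.162×0.32857 = 9.2674.
N = 20720/9.2674 = 2235.8.

2236 aphids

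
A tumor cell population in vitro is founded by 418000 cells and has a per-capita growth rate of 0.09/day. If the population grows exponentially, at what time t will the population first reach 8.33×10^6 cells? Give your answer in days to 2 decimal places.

33.25 days

Set N₀·e^(rt) = 8.33×10^6: e^(0.09·t) = 8.33×10^6/418000 = 19.928.
0.09·t = ln(19.928) = 2.9921, so t = 2.9921/0.09 = 33.246.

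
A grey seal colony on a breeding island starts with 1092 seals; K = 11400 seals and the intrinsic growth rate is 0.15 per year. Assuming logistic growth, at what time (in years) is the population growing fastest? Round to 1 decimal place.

15.0 years

Logistic growth is fastest at N = K/2 = 5700.
A = (K − N₀)/N₀ = 9.4396. Set K/(1 + A·e^(−rt)) = K/2 → A·e^(−rt) = 1.
e^(−0.15t) = 1/9.4396 = 0.105937, so t = ln(9.4396)/0.15 = 2.2449/0.15 = 14.966.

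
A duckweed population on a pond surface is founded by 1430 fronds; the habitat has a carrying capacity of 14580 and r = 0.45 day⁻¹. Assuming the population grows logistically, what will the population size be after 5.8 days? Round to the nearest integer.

8698 fronds

A = (K − N₀)/N₀ = (14580 − 1430)/1430 = 9.1958.
N(t) = K/(1 + A·e^(−rt)) = 14580/(1 + 9.1958×e^(−0.45×5.8)).
e^(−2.61) = 0.073535; denominator = 1 + 9.1958×0.073535 = 1.6762.
N = 14580/1.6762 = 8698.2.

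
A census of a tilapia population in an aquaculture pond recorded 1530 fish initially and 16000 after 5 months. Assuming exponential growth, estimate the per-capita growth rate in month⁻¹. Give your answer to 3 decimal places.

From N(t) = N₀·e^(rt): e^(r·5) = 16000/1530 = 10.458.
r·5 = ln(10.458) = 2.3473, so r = 2.3473/5 = 0.46946.

0.469 per month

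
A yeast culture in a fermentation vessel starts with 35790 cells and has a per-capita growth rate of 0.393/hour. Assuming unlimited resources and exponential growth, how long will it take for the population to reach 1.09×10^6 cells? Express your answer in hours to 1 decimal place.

Set N₀·e^(rt) = 1.09×10^6: e^(0.393·t) = 1.09×10^6/35790 = 30.455.
0.393·t = ln(30.455) = 3.4163, so t = 3.4163/0.393 = 8.6928.

8.7 hours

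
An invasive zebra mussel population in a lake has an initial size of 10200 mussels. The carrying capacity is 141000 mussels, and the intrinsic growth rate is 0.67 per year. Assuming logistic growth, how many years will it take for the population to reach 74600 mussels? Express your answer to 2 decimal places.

A = (K − N₀)/N₀ = (141000 − 10200)/10200 = 12.824.
Solve 141000/(1 + 12.824·e^(−0.67t)) = 74600: 1 + 12.824·e^(−0.67t) = 1.8901, so e^(−0.67t) = 0.0694099.
−0.67·t = ln(0.0694099) = -2.6677, so t = 2.6677/0.67 = 3.9817.

3.98 years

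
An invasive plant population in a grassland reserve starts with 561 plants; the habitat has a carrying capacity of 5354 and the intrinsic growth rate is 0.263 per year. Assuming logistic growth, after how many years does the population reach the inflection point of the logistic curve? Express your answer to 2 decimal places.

8.16 years

Logistic growth is fastest at N = K/2 = 2677.
A = (K − N₀)/N₀ = 8.5437. Set K/(1 + A·e^(−rt)) = K/2 → A·e^(−rt) = 1.
e^(−0.263t) = 1/8.5437 = 0.117046, so t = ln(8.5437)/0.263 = 2.1452/0.263 = 8.1566.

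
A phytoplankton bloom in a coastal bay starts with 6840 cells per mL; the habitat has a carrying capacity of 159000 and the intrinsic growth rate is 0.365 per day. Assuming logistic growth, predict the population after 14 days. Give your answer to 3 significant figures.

140000 cells per mL

A = (K − N₀)/N₀ = (159000 − 6840)/6840 = 22.246.
N(t) = K/(1 + A·e^(−rt)) = 159000/(1 + 22.246×e^(−0.365×14)).
e^(−5.11) = 0.0060361; denominator = 1 + 22.246×0.0060361 = 1.1343.
N = 159000/1.1343 = 140177.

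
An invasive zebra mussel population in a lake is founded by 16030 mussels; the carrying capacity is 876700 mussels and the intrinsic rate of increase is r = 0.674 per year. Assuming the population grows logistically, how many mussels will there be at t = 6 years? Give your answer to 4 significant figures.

A = (K − N₀)/N₀ = (876700 − 16030)/16030 = 53.691.
N(t) = K/(1 + A·e^(−rt)) = 876700/(1 + 53.691×e^(−0.674×6)).
e^(−4.044) = 0.017527; denominator = 1 + 53.691×0.017527 = 1.9411.
N = 876700/1.9411 = 451661.

451700 mussels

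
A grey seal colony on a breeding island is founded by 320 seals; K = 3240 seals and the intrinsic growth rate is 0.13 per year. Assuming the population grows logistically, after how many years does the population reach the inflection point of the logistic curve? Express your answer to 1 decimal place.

17.0 years

Logistic growth is fastest at N = K/2 = 1620.
A = (K − N₀)/N₀ = 9.125. Set K/(1 + A·e^(−rt)) = K/2 → A·e^(−rt) = 1.
e^(−0.13t) = 1/9.125 = 0.109589, so t = ln(9.125)/0.13 = 2.211/0.13 = 17.008.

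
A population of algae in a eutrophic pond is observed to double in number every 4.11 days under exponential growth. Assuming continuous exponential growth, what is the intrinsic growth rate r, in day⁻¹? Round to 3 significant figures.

0.169 per day

r = ln(2)/t_d = 0.6931/4.11 = 0.16865.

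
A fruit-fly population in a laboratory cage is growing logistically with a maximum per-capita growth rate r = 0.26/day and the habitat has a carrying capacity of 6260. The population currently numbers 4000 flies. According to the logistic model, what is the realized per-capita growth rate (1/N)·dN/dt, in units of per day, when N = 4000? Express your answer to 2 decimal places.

(1/N)·dN/dt = r(1 − N/K) = 0.26 × (1 − 4000/6260).
= 0.26 × 0.36102 = 0.093866.

0.09 per day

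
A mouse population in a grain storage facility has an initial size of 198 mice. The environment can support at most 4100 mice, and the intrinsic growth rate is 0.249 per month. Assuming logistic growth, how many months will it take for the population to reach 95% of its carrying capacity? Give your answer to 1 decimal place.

23.8 months

A = (K − N₀)/N₀ = (4100 − 198)/198 = 19.707.
Solve 4100/(1 + 19.707·e^(−0.249t)) = 3895: 1 + 19.707·e^(−0.249t) = 1.0526, so e^(−0.249t) = 0.0026707.
−0.249·t = ln(0.0026707) = -5.9254, so t = 5.9254/0.249 = 23.797.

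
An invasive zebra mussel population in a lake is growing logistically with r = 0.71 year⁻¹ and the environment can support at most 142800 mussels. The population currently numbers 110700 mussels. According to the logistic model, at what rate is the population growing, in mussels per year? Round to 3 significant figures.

17700 mussels per year

dN/dt = rN(1 − N/K) = 0.71 × 110700 × (1 − 110700/142800).
1 − 110700/142800 = 0.22479; dN/dt = 0.71 × 110700 × 0.22479 = 17668.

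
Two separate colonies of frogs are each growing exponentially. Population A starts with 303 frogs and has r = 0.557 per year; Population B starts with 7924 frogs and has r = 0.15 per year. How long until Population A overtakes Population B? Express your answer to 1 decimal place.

Set 303·e^(0.557t) = 7924·e^(0.15t).
e^((0.557 − 0.15)t) = 7924/303 → e^(0.407·t) = 26.152.
0.407·t = ln(26.152) = 3.2639, so t = 3.2639/0.407 = 8.0195.

8.0 years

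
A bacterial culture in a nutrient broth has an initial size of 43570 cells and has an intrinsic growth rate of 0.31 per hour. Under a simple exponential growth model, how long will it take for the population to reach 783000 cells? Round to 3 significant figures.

9.32 hours

Set N₀·e^(rt) = 783000: e^(0.31·t) = 783000/43570 = 17.971.
0.31·t = ln(17.971) = 2.8888, so t = 2.8888/0.31 = 9.3186.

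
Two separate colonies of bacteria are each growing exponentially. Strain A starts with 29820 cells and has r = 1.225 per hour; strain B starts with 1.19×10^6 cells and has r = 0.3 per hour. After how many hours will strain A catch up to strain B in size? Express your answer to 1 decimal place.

4.0 hours

Set 29820·e^(1.225t) = 1.19×10^6·e^(0.3t).
e^((1.225 − 0.3)t) = 1.19×10^6/29820 → e^(0.925·t) = 39.906.
0.925·t = ln(39.906) = 3.6865, so t = 3.6865/0.925 = 3.9854.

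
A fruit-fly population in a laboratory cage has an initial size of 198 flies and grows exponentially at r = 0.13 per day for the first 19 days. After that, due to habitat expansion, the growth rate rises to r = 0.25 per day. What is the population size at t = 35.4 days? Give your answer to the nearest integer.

Phase 1: N(19) = 198·e^(0.13×19) = 198·e^2.47 = 2340.84.
Phase 2 runs for 35.4 − 19 = 16.4 days at r = 0.25.
N(35.4) = 2340.84·e^(0.25×16.4) = 2340.84·e^4.1 = 141247.

141247 flies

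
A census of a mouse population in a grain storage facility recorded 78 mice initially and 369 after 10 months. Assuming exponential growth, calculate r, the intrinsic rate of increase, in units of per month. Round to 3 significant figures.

From N(t) = N₀·e^(rt): e^(r·10) = 369/78 = 4.7308.
r·10 = ln(4.7308) = 1.5541, so r = 1.5541/10 = 0.15541.

0.155 per month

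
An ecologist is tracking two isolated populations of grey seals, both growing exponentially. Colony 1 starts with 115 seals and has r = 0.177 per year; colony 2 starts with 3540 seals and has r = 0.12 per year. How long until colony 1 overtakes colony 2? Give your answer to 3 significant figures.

60.1 years

Set 115·e^(0.177t) = 3540·e^(0.12t).
e^((0.177 − 0.12)t) = 3540/115 → e^(0.057·t) = 30.783.
0.057·t = ln(30.783) = 3.4269, so t = 3.4269/0.057 = 60.122.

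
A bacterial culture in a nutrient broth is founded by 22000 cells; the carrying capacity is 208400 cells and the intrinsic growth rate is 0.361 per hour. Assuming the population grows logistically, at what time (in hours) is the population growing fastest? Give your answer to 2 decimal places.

Logistic growth is fastest at N = K/2 = 104200.
A = (K − N₀)/N₀ = 8.4727. Set K/(1 + A·e^(−rt)) = K/2 → A·e^(−rt) = 1.
e^(−0.361t) = 1/8.4727 = 0.118026, so t = ln(8.4727)/0.361 = 2.1369/0.361 = 5.9193.

5.92 hours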